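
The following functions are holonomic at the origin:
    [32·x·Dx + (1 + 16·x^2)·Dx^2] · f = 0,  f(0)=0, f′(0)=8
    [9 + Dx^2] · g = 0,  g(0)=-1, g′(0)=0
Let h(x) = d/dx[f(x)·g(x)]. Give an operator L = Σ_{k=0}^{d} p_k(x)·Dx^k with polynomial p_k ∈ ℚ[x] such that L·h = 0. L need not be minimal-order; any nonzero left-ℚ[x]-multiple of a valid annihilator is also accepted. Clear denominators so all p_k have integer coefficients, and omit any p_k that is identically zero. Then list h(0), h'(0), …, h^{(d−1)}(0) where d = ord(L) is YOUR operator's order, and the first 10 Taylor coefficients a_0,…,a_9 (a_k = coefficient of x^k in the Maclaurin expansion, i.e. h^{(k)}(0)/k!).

f: a_k = 0, 8, 0, -128/3, 0, 2048/5, 0, -32768/7, 0, 524288/9, …
g: a_k = -1, 0, 9/2, 0, -27/8, 0, 81/80, 0, -729/4480, 0, …
h₀=f·g: eliminate ⇒ L₀, order ≤ 2·2.
h=h₀': d/dx-closure on L₀ ⇒ L.
L = (2922993 + 113986656·x^2 + 3239661312·x^4 + 5952061440·x^6 + 4156489728·x^8 - 7644119040·x^10 + 110075314176·x^12) + (1760832·x + 128480256·x^3 + 1888911360·x^5 + 5308416000·x^7 + 15288238080·x^9 + 48922361856·x^11)·Dx + (341202 + 13887168·x^2 + 389230080·x^4 + 940474368·x^6 + 1603141632·x^8 + 3737124864·x^10 + 24461180928·x^12)·Dx^2 + (195648·x + 14275584·x^3 + 209879040·x^5 + 589824000·x^7 + 1698693120·x^9 + 5435817984·x^11)·Dx^3 + (1825 + 135776·x^2 + 3251968·x^4 + 31014912·x^6 + 126812160·x^8 + 509607936·x^10 + 1358954496·x^12)·Dx^4  (order 4).
h: a_k = -8, 0, 236, 0, -3143, 0, 467351/10, 0, -81392237/112, 0, …
ICs: h(0) = -8, h′(0) = 0, h′′(0) = 472, h′′′(0) = 0.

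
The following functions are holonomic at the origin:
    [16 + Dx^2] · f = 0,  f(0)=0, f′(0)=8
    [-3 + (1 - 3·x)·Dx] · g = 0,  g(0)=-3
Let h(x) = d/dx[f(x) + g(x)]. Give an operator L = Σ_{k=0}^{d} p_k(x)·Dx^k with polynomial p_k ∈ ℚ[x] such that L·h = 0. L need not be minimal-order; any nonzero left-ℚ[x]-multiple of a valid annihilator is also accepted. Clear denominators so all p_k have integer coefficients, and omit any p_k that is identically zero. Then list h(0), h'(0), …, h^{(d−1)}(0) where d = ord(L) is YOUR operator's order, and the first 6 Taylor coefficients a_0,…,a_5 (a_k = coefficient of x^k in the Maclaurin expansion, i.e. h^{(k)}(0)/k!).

L = (5952 - 4608·x + 6912·x^2) + (-560 + 2448·x - 3456·x^2 + 3456·x^3)·Dx + (372 - 288·x + 432·x^2)·Dx^2 + (-35 + 153·x - 216·x^2 + 216·x^3)·Dx^3  (order 3).
h: a_k = -1, -54, -307, -972, -10679/3, -13122, …
ICs: h(0) = -1, h′(0) = -54, h′′(0) = -614.

f: a_k = 0, 8, 0, -64/3, 0, 256/15, …
g: a_k = -3, -9, -27, -81, -243, -729, …
Weyl lclm of L_f,L_g ⇒ L₀ (ord ≤ 3).
h₀' ⇒ L via d/dx closure of L₀.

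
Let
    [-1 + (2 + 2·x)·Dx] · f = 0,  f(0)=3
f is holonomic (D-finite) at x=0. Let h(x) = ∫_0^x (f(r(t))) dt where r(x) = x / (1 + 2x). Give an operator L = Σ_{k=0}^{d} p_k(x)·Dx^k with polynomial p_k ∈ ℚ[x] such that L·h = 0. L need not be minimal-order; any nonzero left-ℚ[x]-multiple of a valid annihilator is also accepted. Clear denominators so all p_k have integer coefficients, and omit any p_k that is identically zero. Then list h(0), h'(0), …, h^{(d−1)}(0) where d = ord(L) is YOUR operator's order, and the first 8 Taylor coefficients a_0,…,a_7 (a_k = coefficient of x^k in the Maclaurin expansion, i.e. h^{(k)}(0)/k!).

f: a_k = 3, 3/2, -3/8, 3/16, -15/128, 21/256, -63/1024, 99/2048, …
h₀=f(r): pull back L_f along r ⇒ L₀.
h=∫₀ˣh₀: take L = L₀·Dx.
L = -Dx + (2 + 10·x + 12·x^2)·Dx^2  (order 2).
h: a_k = 0, 3, 3/4, -9/8, 123/64, -2271/640, 3543/512, -100935/7168, …
ICs: h(0) = 0, h′(0) = 3.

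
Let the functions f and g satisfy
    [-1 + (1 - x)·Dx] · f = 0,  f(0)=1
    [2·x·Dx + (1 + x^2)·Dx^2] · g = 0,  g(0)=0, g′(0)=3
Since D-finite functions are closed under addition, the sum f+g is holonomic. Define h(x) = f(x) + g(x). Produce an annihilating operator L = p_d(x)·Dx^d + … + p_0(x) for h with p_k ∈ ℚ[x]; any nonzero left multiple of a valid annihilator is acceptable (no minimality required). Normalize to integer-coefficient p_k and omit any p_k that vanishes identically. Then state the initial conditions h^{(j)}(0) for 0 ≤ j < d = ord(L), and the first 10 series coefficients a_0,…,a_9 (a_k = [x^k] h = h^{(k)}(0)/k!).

f: a_k = 1, 1, 1, 1, 1, 1, 1, 1, 1, 1, …
g: a_k = 0, 3, 0, -1, 0, 3/5, 0, -3/7, 0, 1/3, …
Weyl lclm of L_f,L_g ⇒ L₀ (ord ≤ 3).
L = (-2 + 8·x + 6·x^2)·Dx + (4 - 2·x + 4·x^2 + 6·x^3)·Dx^2 + (-1 + x^4)·Dx^3  (order 3).
h: a_k = 1, 4, 1, 0, 1, 8/5, 1, 4/7, 1, 4/3, …
ICs: h(0) = 1, h′(0) = 4, h′′(0) = 2.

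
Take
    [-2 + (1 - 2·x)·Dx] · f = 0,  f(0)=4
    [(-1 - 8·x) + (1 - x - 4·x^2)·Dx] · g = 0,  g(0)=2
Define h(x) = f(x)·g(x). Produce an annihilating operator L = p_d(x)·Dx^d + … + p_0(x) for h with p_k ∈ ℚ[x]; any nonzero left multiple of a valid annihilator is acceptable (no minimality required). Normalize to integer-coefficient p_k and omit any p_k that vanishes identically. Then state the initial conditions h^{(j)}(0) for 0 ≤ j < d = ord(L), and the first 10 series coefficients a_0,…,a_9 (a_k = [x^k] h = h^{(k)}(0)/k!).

f: a_k = 4, 8, 16, 32, 64, 128, 256, 512, 1024, 2048, …
g: a_k = 2, 2, 10, 18, 58, 130, 362, 882, 2330, 5858, …
Product ⇒ symmetric product L₀, ord ≤ 1.
L = (-3 - 4·x + 24·x^2) + (1 - 3·x - 2·x^2 + 8·x^3)·Dx  (order 1).
h: a_k = 8, 24, 88, 248, 728, 1976, 5400, 14328, 37976, 99384, …
ICs: h(0) = 8.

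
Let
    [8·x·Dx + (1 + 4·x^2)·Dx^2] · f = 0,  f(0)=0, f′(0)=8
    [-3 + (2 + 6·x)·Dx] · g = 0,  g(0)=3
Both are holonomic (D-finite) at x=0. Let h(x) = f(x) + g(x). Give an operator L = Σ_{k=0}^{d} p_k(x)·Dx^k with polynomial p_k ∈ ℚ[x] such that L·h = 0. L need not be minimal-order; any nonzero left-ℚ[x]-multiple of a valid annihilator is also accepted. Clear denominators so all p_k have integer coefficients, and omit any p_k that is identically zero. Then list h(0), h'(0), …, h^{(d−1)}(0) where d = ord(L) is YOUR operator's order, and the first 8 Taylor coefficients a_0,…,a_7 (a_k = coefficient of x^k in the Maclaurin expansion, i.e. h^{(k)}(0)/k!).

f: a_k = 0, 8, 0, -32/3, 0, 128/5, 0, -512/7, …
g: a_k = 3, 9/2, -27/8, 81/16, -1215/128, 5103/256, -45927/1024, 216513/2048, …
Sum ⇒ L₀ = lclm(L_f,L_g) in ℚ(x)⟨Dx⟩.
L = (-48 - 360·x + 576·x^2 + 864·x^3)·Dx + (-59 - 192·x - 120·x^2 + 2304·x^3 + 3024·x^4)·Dx^2 + (-6 + 14·x + 144·x^2 + 272·x^3 + 672·x^4 + 864·x^5)·Dx^3  (order 3).
h: a_k = 3, 25/2, -27/8, -269/48, -1215/128, 58283/1280, -45927/1024, 467015/14336, …
ICs: h(0) = 3, h′(0) = 25/2, h′′(0) = -27/4.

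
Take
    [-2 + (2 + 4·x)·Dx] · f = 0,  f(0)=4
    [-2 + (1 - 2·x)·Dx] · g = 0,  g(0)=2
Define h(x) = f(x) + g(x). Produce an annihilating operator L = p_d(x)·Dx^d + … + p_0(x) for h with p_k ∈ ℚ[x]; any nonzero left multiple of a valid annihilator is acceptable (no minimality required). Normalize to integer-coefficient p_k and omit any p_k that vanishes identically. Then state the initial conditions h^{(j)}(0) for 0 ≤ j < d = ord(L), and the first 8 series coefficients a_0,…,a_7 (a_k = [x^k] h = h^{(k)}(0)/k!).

f: a_k = 4, 4, -2, 2, -5/2, 7/2, -21/4, 33/4, …
g: a_k = 2, 4, 8, 16, 32, 64, 128, 256, …
Sum ⇒ L₀ = lclm(L_f,L_g) in ℚ(x)⟨Dx⟩.
L = (10 + 12·x) + (-9 - 28·x - 36·x^2)·Dx + (1 + 6·x - 4·x^2 - 24·x^3)·Dx^2  (order 2).
h: a_k = 6, 8, 6, 18, 59/2, 135/2, 491/4, 1057/4, …
ICs: h(0) = 6, h′(0) = 8.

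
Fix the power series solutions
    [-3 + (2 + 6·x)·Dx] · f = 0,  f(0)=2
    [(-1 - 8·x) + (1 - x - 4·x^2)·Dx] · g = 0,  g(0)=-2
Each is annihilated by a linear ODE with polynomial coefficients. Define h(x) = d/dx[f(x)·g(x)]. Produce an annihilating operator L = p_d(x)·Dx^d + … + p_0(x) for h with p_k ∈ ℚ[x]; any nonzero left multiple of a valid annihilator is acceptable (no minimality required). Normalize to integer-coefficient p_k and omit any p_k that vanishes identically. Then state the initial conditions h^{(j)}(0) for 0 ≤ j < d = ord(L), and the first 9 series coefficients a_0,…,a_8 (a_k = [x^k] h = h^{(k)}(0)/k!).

f: a_k = 2, 3, -9/4, 27/8, -405/64, 1701/128, -15309/512, 72171/1024, -2814669/16384, …
g: a_k = -2, -2, -10, -18, -58, -130, -362, -882, -2330, …
Sym-product of L_f,L_g gives L₀ (≤ ord 1).
Derive L from L₀ (diff closure).
L = (43 + 474·x + 1491·x^2 + 2280·x^3 + 2160·x^4) + (-10 - 58·x - 78·x^2 + 242·x^3 + 960·x^4 + 864·x^5)·Dx  (order 1).
h: a_k = -10, -43, -819/4, -4531/8, -141175/64, -727869/128, -10226559/512, -51616067/1024, -2738748735/16384, …
ICs: h(0) = -10.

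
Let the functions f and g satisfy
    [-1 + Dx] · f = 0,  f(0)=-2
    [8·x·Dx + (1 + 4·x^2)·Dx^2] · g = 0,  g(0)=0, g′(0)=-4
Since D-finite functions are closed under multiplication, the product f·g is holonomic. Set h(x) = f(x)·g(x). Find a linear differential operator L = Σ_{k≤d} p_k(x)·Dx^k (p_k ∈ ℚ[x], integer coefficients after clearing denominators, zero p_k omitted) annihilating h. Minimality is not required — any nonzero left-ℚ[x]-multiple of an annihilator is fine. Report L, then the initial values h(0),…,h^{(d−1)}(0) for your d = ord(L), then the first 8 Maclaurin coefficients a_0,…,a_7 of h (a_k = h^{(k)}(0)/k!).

f: a_k = -2, -2, -1, -1/3, -1/12, -1/60, -1/360, -1/2520, …
g: a_k = 0, -4, 0, 16/3, 0, -64/5, 0, 256/7, …
Product ⇒ symmetric product L₀, ord ≤ 2.
L = (1 - 8·x + 4·x^2) + (-2 + 8·x - 8·x^2)·Dx + (1 + 4·x^2)·Dx^2  (order 2).
h: a_k = 0, 8, 8, -20/3, -28/3, 103/5, 215/9, -12763/210, …
ICs: h(0) = 0, h′(0) = 8.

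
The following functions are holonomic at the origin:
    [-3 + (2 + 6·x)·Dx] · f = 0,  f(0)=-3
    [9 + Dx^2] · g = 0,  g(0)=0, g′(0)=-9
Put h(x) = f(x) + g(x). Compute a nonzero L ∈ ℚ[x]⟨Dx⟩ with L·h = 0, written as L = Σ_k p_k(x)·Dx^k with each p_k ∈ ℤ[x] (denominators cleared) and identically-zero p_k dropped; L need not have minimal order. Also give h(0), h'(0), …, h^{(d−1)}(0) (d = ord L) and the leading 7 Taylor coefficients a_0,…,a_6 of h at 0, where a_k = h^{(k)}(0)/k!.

f: a_k = -3, -9/2, 27/8, -81/16, 1215/128, -5103/256, 45927/1024, …
g: a_k = 0, -9, 0, 27/2, 0, -243/40, 0, …
L₀ := lclm(L_f,L_g); ord L₀ ≤ 1+2.
L = (-63 - 216·x - 324·x^2) + (18 + 198·x + 648·x^2 + 648·x^3)·Dx + (-7 - 24·x - 36·x^2)·Dx^2 + (2 + 22·x + 72·x^2 + 72·x^3)·Dx^3  (order 3).
h: a_k = -3, -27/2, 27/8, 135/16, 1215/128, -33291/1280, 45927/1024, …
ICs: h(0) = -3, h′(0) = -27/2, h′′(0) = 27/4.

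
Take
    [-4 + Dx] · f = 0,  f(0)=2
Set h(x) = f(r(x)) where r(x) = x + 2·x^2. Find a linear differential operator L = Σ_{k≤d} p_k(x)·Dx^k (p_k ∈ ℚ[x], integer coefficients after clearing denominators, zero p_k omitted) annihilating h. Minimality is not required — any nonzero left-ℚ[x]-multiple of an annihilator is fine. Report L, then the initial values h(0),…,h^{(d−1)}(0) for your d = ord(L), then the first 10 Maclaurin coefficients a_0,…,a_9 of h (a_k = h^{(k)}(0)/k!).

f: a_k = 2, 8, 16, 64/3, 64/3, 256/15, 512/45, 2048/315, 1024/315, 4096/2835, …
h₀=f(r): pull back L_f along r ⇒ L₀.
L = (-4 - 16·x) + Dx  (order 1).
h: a_k = 2, 8, 32, 256/3, 640/3, 6656/15, 38912/45, 475136/315, 782336/315, 2146304/567, …
ICs: h(0) = 2.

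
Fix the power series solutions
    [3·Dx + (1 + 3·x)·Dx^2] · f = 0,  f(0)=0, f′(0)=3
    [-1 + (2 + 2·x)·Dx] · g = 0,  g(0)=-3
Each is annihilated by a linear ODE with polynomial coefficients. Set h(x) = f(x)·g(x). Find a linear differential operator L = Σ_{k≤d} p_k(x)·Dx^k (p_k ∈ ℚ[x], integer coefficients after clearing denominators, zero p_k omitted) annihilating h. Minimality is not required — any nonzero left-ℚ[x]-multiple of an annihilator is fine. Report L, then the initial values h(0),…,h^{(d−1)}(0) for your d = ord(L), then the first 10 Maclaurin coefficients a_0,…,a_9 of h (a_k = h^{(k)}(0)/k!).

L = (-3 + 3·x) + (8 + 8·x)·Dx + (4 + 20·x + 28·x^2 + 12·x^3)·Dx^2  (order 2).
h: a_k = 0, -9, 9, -153/8, 45, -70947/640, 180189/640, -26213571/35840, 34648749/17920, -1188769797/229376, …
ICs: h(0) = 0, h′(0) = -9.

f: a_k = 0, 3, -9/2, 9, -81/4, 243/5, -243/2, 2187/7, -6561/8, 2187, …
g: a_k = -3, -3/2, 3/8, -3/16, 15/128, -21/256, 63/1024, -99/2048, 1287/32768, -2145/65536, …
h₀=f·g: eliminate ⇒ L₀, order ≤ 2·1.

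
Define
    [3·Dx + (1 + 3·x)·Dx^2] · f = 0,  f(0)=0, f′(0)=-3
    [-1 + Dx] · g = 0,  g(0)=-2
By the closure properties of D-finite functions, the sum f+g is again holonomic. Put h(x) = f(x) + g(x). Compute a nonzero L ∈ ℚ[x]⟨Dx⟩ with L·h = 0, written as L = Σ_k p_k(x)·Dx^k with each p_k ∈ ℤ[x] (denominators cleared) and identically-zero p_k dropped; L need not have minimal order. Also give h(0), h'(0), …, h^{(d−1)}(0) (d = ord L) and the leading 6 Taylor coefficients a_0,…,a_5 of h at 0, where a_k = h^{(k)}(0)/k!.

L = (-21 - 9·x)·Dx + (17 - 6·x - 9·x^2)·Dx^2 + (4 + 15·x + 9·x^2)·Dx^3  (order 3).
h: a_k = -2, -5, 7/2, -28/3, 121/6, -2917/60, …
ICs: h(0) = -2, h′(0) = -5, h′′(0) = 7.

f: a_k = 0, -3, 9/2, -9, 81/4, -243/5, …
g: a_k = -2, -2, -1, -1/3, -1/12, -1/60, …
h₀=f+g: left-lcm gives L₀, ord ≤ 3.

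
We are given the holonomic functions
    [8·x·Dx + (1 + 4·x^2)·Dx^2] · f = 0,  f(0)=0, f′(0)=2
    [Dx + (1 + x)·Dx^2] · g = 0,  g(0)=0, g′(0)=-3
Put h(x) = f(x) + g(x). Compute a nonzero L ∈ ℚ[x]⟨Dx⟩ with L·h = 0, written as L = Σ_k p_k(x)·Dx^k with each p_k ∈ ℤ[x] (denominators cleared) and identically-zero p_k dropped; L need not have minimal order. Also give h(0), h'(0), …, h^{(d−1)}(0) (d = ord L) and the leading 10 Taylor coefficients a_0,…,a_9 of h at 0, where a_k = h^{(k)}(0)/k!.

L = (-8 - 24·x + 96·x^2 + 32·x^3)·Dx + (-10 - 16·x + 72·x^2 + 192·x^3 + 64·x^4)·Dx^2 + (-1 + 7·x + 8·x^2 + 32·x^3 + 48·x^4 + 16·x^5)·Dx^3  (order 3).
h: a_k = 0, -1, 3/2, -11/3, 3/4, 29/5, 1/2, -131/7, 3/8, 509/9, …
ICs: h(0) = 0, h′(0) = -1, h′′(0) = 3.

f: a_k = 0, 2, 0, -8/3, 0, 32/5, 0, -128/7, 0, 512/9, …
g: a_k = 0, -3, 3/2, -1, 3/4, -3/5, 1/2, -3/7, 3/8, -1/3, …
f+g: L₀ = lclm(L_f,L_g), ord ≤ 2+2.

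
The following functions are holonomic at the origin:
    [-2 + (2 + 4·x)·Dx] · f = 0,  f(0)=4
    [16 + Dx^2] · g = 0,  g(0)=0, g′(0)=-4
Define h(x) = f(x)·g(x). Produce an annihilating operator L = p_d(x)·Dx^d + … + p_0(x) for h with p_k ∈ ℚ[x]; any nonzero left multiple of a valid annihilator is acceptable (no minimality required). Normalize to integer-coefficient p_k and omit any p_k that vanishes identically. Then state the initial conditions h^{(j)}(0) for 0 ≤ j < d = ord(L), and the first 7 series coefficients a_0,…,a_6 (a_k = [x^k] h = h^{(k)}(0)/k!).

L = (19 + 64·x + 64·x^2) + (-2 - 4·x)·Dx + (1 + 4·x + 4·x^2)·Dx^2  (order 2).
h: a_k = 0, -16, -16, 152/3, 104/3, -682/15, -134/5, …
ICs: h(0) = 0, h′(0) = -16.

f: a_k = 4, 4, -2, 2, -5/2, 7/2, -21/4, …
g: a_k = 0, -4, 0, 32/3, 0, -128/15, 0, …
L₀ := L_f ⊗_s L_g (sym. prod.), ord ≤ 2.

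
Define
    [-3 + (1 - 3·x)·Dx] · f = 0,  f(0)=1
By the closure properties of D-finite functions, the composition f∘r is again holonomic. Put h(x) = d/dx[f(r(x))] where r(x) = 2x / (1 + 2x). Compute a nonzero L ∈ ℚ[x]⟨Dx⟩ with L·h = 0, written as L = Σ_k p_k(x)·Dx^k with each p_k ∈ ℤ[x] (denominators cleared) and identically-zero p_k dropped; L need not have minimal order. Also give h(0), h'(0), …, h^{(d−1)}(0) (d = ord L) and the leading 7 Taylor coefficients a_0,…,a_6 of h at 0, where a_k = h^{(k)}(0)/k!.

f: a_k = 1, 3, 9, 27, 81, 243, 729, …
f∘r: x↦r, Dx↦Dx/r' in L_f ⇒ L₀.
h=h₀': d/dx-closure on L₀ ⇒ L.
L = 8 + (-1 + 4·x)·Dx  (order 1).
h: a_k = 6, 48, 288, 1536, 7680, 36864, 172032, …
ICs: h(0) = 6.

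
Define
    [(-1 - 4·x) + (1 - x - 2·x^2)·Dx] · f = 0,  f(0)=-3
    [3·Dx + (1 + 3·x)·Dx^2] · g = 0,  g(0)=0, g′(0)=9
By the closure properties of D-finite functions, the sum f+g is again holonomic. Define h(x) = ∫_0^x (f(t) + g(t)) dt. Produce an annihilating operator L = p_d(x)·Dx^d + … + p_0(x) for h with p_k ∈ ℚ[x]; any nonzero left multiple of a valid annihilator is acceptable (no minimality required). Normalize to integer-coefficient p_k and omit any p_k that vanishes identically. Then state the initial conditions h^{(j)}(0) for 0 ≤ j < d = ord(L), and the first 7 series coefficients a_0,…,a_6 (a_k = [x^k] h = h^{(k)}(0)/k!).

L = (66 + 270·x + 576·x^2 + 336·x^3 + 288·x^4)·Dx^2 + (4 + 96·x + 492·x^2 + 832·x^3 + 696·x^4 + 480·x^5)·Dx^3 + (-3 - 19·x - 25·x^2 + 39·x^3 + 116·x^4 + 164·x^5 + 96·x^6)·Dx^4  (order 4).
h: a_k = 0, -3, 3, -15/2, 3, -75/4, 69/5, …
ICs: h(0) = 0, h′(0) = -3, h′′(0) = 6, h′′′(0) = -45.

f: a_k = -3, -3, -9, -15, -33, -63, -129, …
g: a_k = 0, 9, -27/2, 27, -243/4, 729/5, -729/2, …
h₀=f+g: left-lcm gives L₀, ord ≤ 3.
∫: right-multiply L₀ by Dx.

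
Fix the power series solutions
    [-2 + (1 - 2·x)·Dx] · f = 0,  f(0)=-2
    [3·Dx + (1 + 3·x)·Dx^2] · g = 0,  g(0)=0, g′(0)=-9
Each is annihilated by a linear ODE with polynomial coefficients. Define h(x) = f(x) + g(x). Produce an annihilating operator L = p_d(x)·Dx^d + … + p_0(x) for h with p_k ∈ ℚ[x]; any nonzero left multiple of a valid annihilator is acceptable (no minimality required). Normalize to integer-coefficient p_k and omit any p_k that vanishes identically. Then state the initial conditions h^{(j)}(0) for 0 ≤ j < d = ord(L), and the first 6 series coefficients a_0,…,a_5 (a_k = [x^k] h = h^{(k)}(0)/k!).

L = (144 + 72·x)·Dx + (6 + 216·x + 144·x^2)·Dx^2 + (-7 - 13·x + 36·x^2 + 36·x^3)·Dx^3  (order 3).
h: a_k = -2, -13, 11/2, -43, 115/4, -1049/5, …
ICs: h(0) = -2, h′(0) = -13, h′′(0) = 11.

f: a_k = -2, -4, -8, -16, -32, -64, …
g: a_k = 0, -9, 27/2, -27, 243/4, -729/5, …
Sum ⇒ L₀ = lclm(L_f,L_g) in ℚ(x)⟨Dx⟩.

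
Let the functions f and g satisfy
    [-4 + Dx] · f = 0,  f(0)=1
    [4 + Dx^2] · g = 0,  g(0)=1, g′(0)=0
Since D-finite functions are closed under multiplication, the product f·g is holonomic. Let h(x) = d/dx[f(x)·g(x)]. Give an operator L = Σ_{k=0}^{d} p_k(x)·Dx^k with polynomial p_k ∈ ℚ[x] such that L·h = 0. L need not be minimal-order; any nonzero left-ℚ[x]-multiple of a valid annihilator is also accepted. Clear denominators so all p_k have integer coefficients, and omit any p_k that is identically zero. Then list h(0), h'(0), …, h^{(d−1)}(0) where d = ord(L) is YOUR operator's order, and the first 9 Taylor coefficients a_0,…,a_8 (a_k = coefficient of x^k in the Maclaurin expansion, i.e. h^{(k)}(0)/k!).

L = 20 - 8·Dx + Dx^2  (order 2).
h: a_k = 4, 12, 8, -56/3, -152/3, -312/5, -2224/45, -8432/315, -2872/315, …
ICs: h(0) = 4, h′(0) = 12.

f: a_k = 1, 4, 8, 32/3, 32/3, 128/15, 256/45, 1024/315, 512/315, …
g: a_k = 1, 0, -2, 0, 2/3, 0, -4/45, 0, 2/315, …
Sym-product of L_f,L_g gives L₀ (≤ ord 2).
h=h₀': d/dx-closure on L₀ ⇒ L.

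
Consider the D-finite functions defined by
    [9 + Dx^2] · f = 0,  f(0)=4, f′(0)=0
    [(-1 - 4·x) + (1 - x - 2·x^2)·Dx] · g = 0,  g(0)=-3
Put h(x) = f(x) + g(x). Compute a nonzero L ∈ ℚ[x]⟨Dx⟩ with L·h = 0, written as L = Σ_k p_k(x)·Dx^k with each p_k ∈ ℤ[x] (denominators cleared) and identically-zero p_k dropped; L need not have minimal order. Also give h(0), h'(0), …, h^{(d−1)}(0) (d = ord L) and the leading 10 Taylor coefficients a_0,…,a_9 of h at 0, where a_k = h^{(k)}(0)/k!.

L = (-117 - 486·x - 135·x^2 - 360·x^3 - 540·x^4 - 432·x^5) + (45 - 63·x - 81·x^2 + 153·x^3 + 18·x^4 - 324·x^5 - 216·x^6)·Dx + (-13 - 54·x - 15·x^2 - 40·x^3 - 60·x^4 - 48·x^5)·Dx^2 + (5 - 7·x - 9·x^2 + 17·x^3 + 2·x^4 - 36·x^5 - 24·x^6)·Dx^3  (order 3).
h: a_k = 1, -3, -27, -15, -39/2, -63, -2661/20, -255, -573831/1120, -1023, …
ICs: h(0) = 1, h′(0) = -3, h′′(0) = -54.

f: a_k = 4, 0, -18, 0, 27/2, 0, -81/20, 0, 729/1120, 0, …
g: a_k = -3, -3, -9, -15, -33, -63, -129, -255, -513, -1023, …
Sum ⇒ L₀ = lclm(L_f,L_g) in ℚ(x)⟨Dx⟩.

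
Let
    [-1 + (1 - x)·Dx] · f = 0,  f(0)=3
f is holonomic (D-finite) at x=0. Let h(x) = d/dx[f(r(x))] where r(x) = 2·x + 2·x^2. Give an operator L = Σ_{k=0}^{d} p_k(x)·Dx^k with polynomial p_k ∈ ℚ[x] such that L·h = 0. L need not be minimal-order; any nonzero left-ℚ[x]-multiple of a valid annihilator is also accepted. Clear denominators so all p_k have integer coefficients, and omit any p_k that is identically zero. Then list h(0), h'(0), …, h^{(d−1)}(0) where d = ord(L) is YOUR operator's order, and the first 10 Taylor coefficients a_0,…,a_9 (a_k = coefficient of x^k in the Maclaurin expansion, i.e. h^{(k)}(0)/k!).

f: a_k = 3, 3, 3, 3, 3, 3, 3, 3, 3, 3, …
Substitute x→r, Dx→(1/r')Dx; clear ⇒ L₀.
h₀' ⇒ L via d/dx closure of L₀.
L = (6 + 12·x + 12·x^2) + (-1 + 6·x^2 + 4·x^3)·Dx  (order 1).
h: a_k = 6, 36, 144, 528, 1800, 5904, 18816, 58752, 180576, 548160, …
ICs: h(0) = 6.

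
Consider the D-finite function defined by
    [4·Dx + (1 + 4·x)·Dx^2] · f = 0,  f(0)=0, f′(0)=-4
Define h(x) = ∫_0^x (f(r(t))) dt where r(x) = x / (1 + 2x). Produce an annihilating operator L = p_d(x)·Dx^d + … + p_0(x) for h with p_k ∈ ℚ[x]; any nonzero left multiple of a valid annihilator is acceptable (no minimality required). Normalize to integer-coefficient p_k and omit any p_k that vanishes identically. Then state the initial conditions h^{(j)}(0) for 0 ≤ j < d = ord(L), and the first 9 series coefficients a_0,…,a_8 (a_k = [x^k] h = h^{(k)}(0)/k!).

f: a_k = 0, -4, 8, -64/3, 64, -1024/5, 2048/3, -16384/7, 8192, …
f∘r: x↦r, Dx↦Dx/r' in L_f ⇒ L₀.
∫: right-multiply L₀ by Dx.
L = (8 + 24·x)·Dx^2 + (1 + 8·x + 12·x^2)·Dx^3  (order 3).
h: a_k = 0, 0, -2, 16/3, -52/3, 64, -3872/15, 3328/3, -34976/7, …
ICs: h(0) = 0, h′(0) = 0, h′′(0) = -4.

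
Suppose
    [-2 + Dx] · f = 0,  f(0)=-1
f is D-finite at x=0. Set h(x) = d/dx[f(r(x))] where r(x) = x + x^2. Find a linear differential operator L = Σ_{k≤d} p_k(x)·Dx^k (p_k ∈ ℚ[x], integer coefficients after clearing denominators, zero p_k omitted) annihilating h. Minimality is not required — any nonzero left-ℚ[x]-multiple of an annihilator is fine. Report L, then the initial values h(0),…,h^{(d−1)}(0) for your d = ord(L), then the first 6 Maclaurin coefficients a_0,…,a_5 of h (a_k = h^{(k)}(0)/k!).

L = (4 + 8·x + 8·x^2) + (-1 - 2·x)·Dx  (order 1).
h: a_k = -2, -8, -16, -80/3, -104/3, -608/15, …
ICs: h(0) = -2.

f: a_k = -1, -2, -2, -4/3, -2/3, -4/15, …
Substitute x→r, Dx→(1/r')Dx; clear ⇒ L₀.
h₀' ⇒ L via d/dx closure of L₀.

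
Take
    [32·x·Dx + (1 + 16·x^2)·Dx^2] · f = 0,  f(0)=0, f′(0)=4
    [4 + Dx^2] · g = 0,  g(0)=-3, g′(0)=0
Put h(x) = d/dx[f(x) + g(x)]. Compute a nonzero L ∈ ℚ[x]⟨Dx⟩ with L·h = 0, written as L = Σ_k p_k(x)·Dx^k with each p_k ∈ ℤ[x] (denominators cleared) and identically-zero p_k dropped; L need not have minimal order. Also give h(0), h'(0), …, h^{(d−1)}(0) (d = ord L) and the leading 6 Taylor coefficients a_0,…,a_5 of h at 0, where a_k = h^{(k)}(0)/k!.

f: a_k = 0, 4, 0, -64/3, 0, 1024/5, …
g: a_k = -3, 0, 6, 0, -2, 0, …
Weyl lclm of L_f,L_g ⇒ L₀ (ord ≤ 4).
h₀' ⇒ L via d/dx closure of L₀.
L = (-6016·x + 102400·x^3 + 32768·x^5) + (-28 + 1216·x^2 + 27648·x^4 + 16384·x^6)·Dx + (-1504·x + 25600·x^3 + 8192·x^5)·Dx^2 + (-7 + 304·x^2 + 6912·x^4 + 4096·x^6)·Dx^3  (order 3).
h: a_k = 4, 12, -64, -8, 1024, 8/5, …
ICs: h(0) = 4, h′(0) = 12, h′′(0) = -128.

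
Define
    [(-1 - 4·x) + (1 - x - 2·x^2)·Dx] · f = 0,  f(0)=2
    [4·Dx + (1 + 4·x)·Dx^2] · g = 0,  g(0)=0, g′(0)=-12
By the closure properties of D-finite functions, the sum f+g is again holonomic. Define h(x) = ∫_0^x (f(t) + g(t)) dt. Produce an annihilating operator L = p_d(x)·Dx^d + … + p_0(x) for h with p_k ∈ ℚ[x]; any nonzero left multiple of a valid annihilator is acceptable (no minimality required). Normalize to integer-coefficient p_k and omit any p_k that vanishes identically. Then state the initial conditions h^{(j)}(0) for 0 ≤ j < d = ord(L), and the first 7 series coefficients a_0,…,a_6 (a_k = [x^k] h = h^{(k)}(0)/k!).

L = (156 + 624·x + 1440·x^2 + 768·x^3 + 768·x^4)·Dx^2 + (-1 + 160·x + 1064·x^2 + 1952·x^3 + 1600·x^4 + 1280·x^5)·Dx^3 + (-5 - 39·x - 66·x^2 + 80·x^3 + 240·x^4 + 384·x^5 + 256·x^6)·Dx^4  (order 4).
h: a_k = 0, 2, -5, 10, -27/2, 214/5, -477/5, …
ICs: h(0) = 0, h′(0) = 2, h′′(0) = -10, h′′′(0) = 60.

f: a_k = 2, 2, 6, 10, 22, 42, 86, …
g: a_k = 0, -12, 24, -64, 192, -3072/5, 2048, …
Sum ⇒ L₀ = lclm(L_f,L_g) in ℚ(x)⟨Dx⟩.
h=∫₀ˣh₀: take L = L₀·Dx.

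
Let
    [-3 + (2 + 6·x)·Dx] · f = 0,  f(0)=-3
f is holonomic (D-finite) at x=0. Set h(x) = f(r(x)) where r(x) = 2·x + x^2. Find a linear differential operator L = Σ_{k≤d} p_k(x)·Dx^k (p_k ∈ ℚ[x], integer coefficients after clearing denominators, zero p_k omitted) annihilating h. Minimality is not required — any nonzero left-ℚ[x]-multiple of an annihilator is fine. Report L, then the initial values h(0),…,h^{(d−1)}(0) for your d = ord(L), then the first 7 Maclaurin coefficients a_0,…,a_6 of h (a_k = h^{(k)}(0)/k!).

L = (-3 - 3·x) + (1 + 6·x + 3·x^2)·Dx  (order 1).
h: a_k = -3, -9, 9, -27, 189/2, -729/2, 2997/2, …
ICs: h(0) = -3.

f: a_k = -3, -9/2, 27/8, -81/16, 1215/128, -5103/256, 45927/1024, …
h₀=f(r): pull back L_f along r ⇒ L₀.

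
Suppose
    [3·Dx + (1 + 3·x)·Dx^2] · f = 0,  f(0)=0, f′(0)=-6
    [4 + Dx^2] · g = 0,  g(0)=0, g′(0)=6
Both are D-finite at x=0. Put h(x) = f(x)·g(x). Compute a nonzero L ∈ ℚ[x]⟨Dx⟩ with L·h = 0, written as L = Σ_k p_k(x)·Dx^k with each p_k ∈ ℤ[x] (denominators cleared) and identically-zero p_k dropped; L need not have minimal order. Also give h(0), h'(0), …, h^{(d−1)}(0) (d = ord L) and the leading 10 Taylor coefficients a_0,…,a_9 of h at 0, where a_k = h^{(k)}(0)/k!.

L = (-1112 - 1248·x + 7344·x^2 + 27648·x^3 + 20736·x^4) + (-48 + 2160·x + 10368·x^2 + 10368·x^3)·Dx + (-250 + 240·x + 4968·x^2 + 13824·x^3 + 10368·x^4)·Dx^2 + (-12 + 540·x + 2592·x^2 + 2592·x^3)·Dx^3 + (7 + 138·x + 783·x^2 + 1728·x^3 + 1296·x^4)·Dx^4  (order 4).
h: a_k = 0, 0, -36, 54, -84, 207, -516, 6516/5, -23620/7, 124617/14, …
ICs: h(0) = 0, h′(0) = 0, h′′(0) = -72, h′′′(0) = 324.

f: a_k = 0, -6, 9, -18, 81/2, -486/5, 243, -4374/7, 6561/4, -4374, …
g: a_k = 0, 6, 0, -4, 0, 4/5, 0, -8/105, 0, 4/945, …
h₀=f·g: eliminate ⇒ L₀, order ≤ 2·2.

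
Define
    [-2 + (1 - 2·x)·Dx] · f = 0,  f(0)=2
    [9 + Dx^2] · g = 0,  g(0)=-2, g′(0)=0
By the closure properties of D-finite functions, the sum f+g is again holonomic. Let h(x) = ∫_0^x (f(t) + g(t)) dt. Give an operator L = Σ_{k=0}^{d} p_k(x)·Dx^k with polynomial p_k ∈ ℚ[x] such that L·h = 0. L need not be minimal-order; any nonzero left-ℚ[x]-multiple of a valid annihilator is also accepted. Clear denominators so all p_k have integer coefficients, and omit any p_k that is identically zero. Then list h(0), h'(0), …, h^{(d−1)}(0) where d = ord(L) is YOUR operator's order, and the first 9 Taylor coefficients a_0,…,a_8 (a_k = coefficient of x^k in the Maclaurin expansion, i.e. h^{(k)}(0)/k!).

f: a_k = 2, 4, 8, 16, 32, 64, 128, 256, 512, …
g: a_k = -2, 0, 9, 0, -27/4, 0, 81/40, 0, -729/2240, …
f+g: L₀ = lclm(L_f,L_g), ord ≤ 1+2.
Integrate: L := L₀·Dx.
L = (594 - 648·x + 648·x^2)·Dx + (-153 + 630·x - 972·x^2 + 648·x^3)·Dx^2 + (66 - 72·x + 72·x^2)·Dx^3 + (-17 + 70·x - 108·x^2 + 72·x^3)·Dx^4  (order 4).
h: a_k = 0, 0, 2, 17/3, 4, 101/20, 32/3, 743/40, 32, …
ICs: h(0) = 0, h′(0) = 0, h′′(0) = 4, h′′′(0) = 34.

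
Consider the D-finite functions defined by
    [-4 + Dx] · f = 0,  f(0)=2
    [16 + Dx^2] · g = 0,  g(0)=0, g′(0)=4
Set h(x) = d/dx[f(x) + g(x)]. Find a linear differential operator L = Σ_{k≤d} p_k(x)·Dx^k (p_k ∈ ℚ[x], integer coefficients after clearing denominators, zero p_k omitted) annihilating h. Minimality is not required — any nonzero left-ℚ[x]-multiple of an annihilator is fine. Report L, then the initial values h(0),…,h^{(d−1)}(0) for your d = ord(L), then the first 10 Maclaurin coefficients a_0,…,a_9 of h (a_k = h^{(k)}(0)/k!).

f: a_k = 2, 8, 16, 64/3, 64/3, 256/15, 512/45, 2048/315, 1024/315, 4096/2835, …
g: a_k = 0, 4, 0, -32/3, 0, 128/15, 0, -1024/315, 0, 2048/2835, …
h₀=f+g: left-lcm gives L₀, ord ≤ 3.
Differentiate: ansatz ord ≤ ord L₀ ⇒ L.
L = 64 - 16·Dx + 4·Dx^2 - Dx^3  (order 3).
h: a_k = 12, 32, 32, 256/3, 128, 1024/15, 1024/45, 8192/315, 2048/105, 16384/2835, …
ICs: h(0) = 12, h′(0) = 32, h′′(0) = 64.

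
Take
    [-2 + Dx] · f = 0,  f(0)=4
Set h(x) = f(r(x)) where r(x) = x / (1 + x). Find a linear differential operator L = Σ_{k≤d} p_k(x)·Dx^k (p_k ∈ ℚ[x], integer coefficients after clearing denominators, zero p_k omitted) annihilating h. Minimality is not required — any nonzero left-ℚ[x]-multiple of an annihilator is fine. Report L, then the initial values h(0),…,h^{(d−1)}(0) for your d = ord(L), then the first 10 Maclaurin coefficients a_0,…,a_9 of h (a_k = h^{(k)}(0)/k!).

f: a_k = 4, 8, 8, 16/3, 8/3, 16/15, 16/45, 32/315, 8/315, 16/2835, …
Substitute x→r, Dx→(1/r')Dx; clear ⇒ L₀.
L = -2 + (1 + 2·x + x^2)·Dx  (order 1).
h: a_k = 4, 8, 0, -8/3, 8/3, -8/5, 16/45, 40/63, -128/105, 568/405, …
ICs: h(0) = 4.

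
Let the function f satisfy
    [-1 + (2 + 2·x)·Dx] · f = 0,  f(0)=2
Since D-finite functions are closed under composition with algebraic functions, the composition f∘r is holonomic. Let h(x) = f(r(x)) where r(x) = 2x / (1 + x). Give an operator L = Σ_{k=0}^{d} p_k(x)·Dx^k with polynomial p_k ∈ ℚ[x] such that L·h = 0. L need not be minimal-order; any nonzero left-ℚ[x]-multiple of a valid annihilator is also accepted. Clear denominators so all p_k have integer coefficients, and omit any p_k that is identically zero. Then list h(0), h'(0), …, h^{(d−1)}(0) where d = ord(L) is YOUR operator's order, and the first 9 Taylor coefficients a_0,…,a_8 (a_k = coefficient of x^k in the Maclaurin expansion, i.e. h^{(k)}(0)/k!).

f: a_k = 2, 1, -1/4, 1/8, -5/64, 7/128, -21/512, 33/1024, -429/16384, …
Change of var in L_f (x↦r) gives L₀.
L = -1 + (1 + 4·x + 3·x^2)·Dx  (order 1).
h: a_k = 2, 2, -3, 5, -37/4, 75/4, -327/8, 753/8, -14445/64, …
ICs: h(0) = 2.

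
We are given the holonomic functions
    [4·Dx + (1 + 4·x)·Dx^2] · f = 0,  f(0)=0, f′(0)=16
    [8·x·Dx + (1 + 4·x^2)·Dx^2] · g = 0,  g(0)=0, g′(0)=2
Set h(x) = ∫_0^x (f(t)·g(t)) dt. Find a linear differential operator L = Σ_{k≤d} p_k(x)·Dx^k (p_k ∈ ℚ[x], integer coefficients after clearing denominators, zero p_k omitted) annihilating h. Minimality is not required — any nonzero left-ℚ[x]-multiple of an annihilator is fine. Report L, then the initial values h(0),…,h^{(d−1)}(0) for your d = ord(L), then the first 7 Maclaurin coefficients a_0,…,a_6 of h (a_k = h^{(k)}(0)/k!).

f: a_k = 0, 16, -32, 256/3, -256, 4096/5, -8192/3, …
g: a_k = 0, 2, 0, -8/3, 0, 32/5, 0, …
L₀ := L_f ⊗_s L_g (sym. prod.), ord ≤ 4.
Integrate: L := L₀·Dx.
L = (96 + 640·x + 1408·x^2 + 7680·x^3 + 15360·x^4 + 26624·x^5 + 8192·x^7)·Dx^2 + (24 + 320·x + 2656·x^2 + 9728·x^3 + 28160·x^4 + 47616·x^5 + 71680·x^6 + 6144·x^7 + 28672·x^8)·Dx^3 + (12 + 104·x + 672·x^2 + 2976·x^3 + 8256·x^4 + 18048·x^5 + 24576·x^6 + 35328·x^7 + 6144·x^8 + 16384·x^9)·Dx^4 + (1 + 12·x + 68·x^2 + 256·x^3 + 696·x^4 + 1536·x^5 + 2688·x^6 + 3072·x^7 + 4224·x^8 + 1024·x^9 + 2048·x^10)·Dx^5  (order 5).
h: a_k = 0, 0, 0, 32/3, -16, 128/5, -640/9, …
ICs: h(0) = 0, h′(0) = 0, h′′(0) = 0, h′′′(0) = 64, h′′′′(0) = -384.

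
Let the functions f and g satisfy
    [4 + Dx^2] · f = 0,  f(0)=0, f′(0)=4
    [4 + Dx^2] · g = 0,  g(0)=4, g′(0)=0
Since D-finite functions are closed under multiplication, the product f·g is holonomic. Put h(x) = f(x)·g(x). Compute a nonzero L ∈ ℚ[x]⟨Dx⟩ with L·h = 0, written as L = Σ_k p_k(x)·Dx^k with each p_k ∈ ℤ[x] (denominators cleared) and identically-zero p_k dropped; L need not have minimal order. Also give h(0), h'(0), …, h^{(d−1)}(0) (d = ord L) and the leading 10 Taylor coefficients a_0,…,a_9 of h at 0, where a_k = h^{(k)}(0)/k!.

f: a_k = 0, 4, 0, -8/3, 0, 8/15, 0, -16/315, 0, 8/2835, …
g: a_k = 4, 0, -8, 0, 8/3, 0, -16/45, 0, 8/315, 0, …
Sym-product of L_f,L_g gives L₀ (≤ ord 4).
L = 16·Dx + Dx^3  (order 3).
h: a_k = 0, 16, 0, -128/3, 0, 512/15, 0, -4096/315, 0, 8192/2835, …
ICs: h(0) = 0, h′(0) = 16, h′′(0) = 0.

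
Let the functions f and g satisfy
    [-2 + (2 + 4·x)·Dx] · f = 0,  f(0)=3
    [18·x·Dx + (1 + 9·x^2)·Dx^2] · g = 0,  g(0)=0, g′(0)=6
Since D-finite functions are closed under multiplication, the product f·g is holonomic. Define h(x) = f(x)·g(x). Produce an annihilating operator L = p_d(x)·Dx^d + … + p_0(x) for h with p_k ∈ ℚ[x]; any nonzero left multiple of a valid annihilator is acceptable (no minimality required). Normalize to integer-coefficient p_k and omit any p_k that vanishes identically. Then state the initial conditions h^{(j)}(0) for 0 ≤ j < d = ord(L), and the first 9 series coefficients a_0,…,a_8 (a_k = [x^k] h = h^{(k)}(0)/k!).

f: a_k = 3, 3, -3/2, 3/2, -15/8, 21/8, -63/16, 99/16, -1287/128, …
g: a_k = 0, 6, 0, -18, 0, 486/5, 0, -4374/7, 0, …
L₀ := L_f ⊗_s L_g (sym. prod.), ord ≤ 2.
L = (3 - 18·x - 9·x^2) + (-2 + 14·x + 54·x^2 + 36·x^3)·Dx + (1 + 4·x + 13·x^2 + 36·x^3 + 36·x^4)·Dx^2  (order 2).
h: a_k = 0, 18, 18, -63, -45, 6147/20, 5607/20, -562869/280, -486891/280, …
ICs: h(0) = 0, h′(0) = 18.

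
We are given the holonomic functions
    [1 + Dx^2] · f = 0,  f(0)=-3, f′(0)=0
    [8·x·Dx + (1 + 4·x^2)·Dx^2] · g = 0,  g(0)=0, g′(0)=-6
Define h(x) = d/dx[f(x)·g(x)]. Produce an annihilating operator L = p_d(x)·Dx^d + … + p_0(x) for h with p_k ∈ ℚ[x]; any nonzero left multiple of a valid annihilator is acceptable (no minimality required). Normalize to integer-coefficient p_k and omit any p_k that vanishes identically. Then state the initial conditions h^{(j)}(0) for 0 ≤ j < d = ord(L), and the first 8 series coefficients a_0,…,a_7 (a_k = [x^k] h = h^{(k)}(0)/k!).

f: a_k = -3, 0, 3/2, 0, -1/8, 0, 1/240, 0, …
g: a_k = 0, -6, 0, 8, 0, -96/5, 0, 384/7, …
Product ⇒ symmetric product L₀, ord ≤ 4.
h₀' ⇒ L via d/dx closure of L₀.
L = (3893 + 34584·x^2 + 286832·x^4 + 57600·x^6 + 768·x^8 - 10240·x^10 + 4096·x^12) + (2192·x + 44864·x^3 + 156160·x^5 + 51200·x^7 + 20480·x^9 + 16384·x^11)·Dx + (3978 + 36208·x^2 + 296160·x^4 + 76288·x^6 + 9728·x^8 - 4096·x^10 + 8192·x^12)·Dx^2 + (2192·x + 44864·x^3 + 156160·x^5 + 51200·x^7 + 20480·x^9 + 16384·x^11)·Dx^3 + (85 + 1624·x^2 + 9328·x^4 + 18688·x^6 + 8960·x^8 + 6144·x^10 + 4096·x^12)·Dx^4  (order 4).
h: a_k = 18, 0, -99, 0, 1407/4, 0, -54431/40, 0, …
ICs: h(0) = 18, h′(0) = 0, h′′(0) = -198, h′′′(0) = 0.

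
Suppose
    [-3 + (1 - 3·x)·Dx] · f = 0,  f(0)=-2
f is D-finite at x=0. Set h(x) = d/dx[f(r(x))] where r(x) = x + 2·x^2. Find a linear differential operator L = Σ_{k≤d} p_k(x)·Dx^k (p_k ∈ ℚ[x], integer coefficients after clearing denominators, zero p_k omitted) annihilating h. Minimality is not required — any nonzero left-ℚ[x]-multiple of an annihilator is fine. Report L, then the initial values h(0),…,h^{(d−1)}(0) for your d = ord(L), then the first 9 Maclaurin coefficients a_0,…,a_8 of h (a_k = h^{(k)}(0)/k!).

f: a_k = -2, -6, -18, -54, -162, -486, -1458, -4374, -13122, …
L₀ from L_f via x↦r, Dx↦r'^{-1}Dx.
h₀' ⇒ L via d/dx closure of L₀.
L = (10 + 36·x + 72·x^2) + (-1 - x + 18·x^2 + 24·x^3)·Dx  (order 1).
h: a_k = -6, -60, -378, -2232, -12150, -63828, -325458, -1626480, -8000046, …
ICs: h(0) = -6.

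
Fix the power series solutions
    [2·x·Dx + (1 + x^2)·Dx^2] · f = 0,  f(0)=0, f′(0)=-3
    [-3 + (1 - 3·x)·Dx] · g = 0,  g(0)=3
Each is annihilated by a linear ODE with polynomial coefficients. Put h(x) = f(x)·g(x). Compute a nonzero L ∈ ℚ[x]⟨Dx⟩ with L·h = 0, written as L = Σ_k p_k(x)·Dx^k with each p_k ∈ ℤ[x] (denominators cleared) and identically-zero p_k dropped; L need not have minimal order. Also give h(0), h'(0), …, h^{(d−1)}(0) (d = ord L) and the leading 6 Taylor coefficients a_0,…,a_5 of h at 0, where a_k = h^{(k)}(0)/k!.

f: a_k = 0, -3, 0, 1, 0, -3/5, …
g: a_k = 3, 9, 27, 81, 243, 729, …
Product ⇒ symmetric product L₀, ord ≤ 2.
L = 6·x + (6 - 2·x + 12·x^2)·Dx + (-1 + 3·x - x^2 + 3·x^3)·Dx^2  (order 2).
h: a_k = 0, -9, -27, -78, -234, -3519/5, …
ICs: h(0) = 0, h′(0) = -9.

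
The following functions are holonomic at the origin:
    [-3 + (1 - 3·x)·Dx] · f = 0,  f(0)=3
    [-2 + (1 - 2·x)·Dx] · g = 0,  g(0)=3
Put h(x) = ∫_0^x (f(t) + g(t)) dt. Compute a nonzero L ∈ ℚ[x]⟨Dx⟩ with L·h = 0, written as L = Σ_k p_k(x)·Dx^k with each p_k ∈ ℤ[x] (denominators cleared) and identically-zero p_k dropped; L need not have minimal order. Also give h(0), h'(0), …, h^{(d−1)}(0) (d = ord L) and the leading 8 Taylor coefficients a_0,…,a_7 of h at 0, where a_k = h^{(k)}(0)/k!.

f: a_k = 3, 9, 27, 81, 243, 729, 2187, 6561, …
g: a_k = 3, 6, 12, 24, 48, 96, 192, 384, …
Sum ⇒ L₀ = lclm(L_f,L_g) in ℚ(x)⟨Dx⟩.
∫: right-multiply L₀ by Dx.
L = -12·Dx + (10 - 24·x)·Dx^2 + (-1 + 5·x - 6·x^2)·Dx^3  (order 3).
h: a_k = 0, 6, 15/2, 13, 105/4, 291/5, 275/2, 2379/7, …
ICs: h(0) = 0, h′(0) = 6, h′′(0) = 15.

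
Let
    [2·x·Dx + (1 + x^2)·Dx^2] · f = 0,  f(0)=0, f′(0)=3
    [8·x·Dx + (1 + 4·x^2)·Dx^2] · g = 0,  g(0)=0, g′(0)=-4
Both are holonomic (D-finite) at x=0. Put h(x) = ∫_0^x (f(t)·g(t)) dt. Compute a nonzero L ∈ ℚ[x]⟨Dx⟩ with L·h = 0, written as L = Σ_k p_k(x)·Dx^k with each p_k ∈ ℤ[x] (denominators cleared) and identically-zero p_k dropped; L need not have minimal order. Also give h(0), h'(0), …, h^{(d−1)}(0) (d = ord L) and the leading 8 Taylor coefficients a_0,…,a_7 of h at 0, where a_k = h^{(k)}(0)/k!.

f: a_k = 0, 3, 0, -1, 0, 3/5, 0, -3/7, …
g: a_k = 0, -4, 0, 16/3, 0, -64/5, 0, 256/7, …
f·g: L₀ = L_f ⊗_s L_g, ord ≤ 2·2.
Integrate: L := L₀·Dx.
L = (-96·x - 800·x^3 - 1024·x^5 + 640·x^7 + 1536·x^9)·Dx^2 + (-20 - 412·x^2 - 1440·x^4 - 896·x^6 + 2240·x^8 + 2304·x^10)·Dx^3 + (-40·x - 280·x^3 - 480·x^5 + 272·x^7 + 1280·x^9 + 768·x^11)·Dx^4 + (-1 - 10·x^2 - 29·x^4 + 116·x^8 + 160·x^10 + 64·x^12)·Dx^5  (order 5).
h: a_k = 0, 0, 0, -4, 0, 4, 0, -692/105, …
ICs: h(0) = 0, h′(0) = 0, h′′(0) = 0, h′′′(0) = -24, h′′′′(0) = 0.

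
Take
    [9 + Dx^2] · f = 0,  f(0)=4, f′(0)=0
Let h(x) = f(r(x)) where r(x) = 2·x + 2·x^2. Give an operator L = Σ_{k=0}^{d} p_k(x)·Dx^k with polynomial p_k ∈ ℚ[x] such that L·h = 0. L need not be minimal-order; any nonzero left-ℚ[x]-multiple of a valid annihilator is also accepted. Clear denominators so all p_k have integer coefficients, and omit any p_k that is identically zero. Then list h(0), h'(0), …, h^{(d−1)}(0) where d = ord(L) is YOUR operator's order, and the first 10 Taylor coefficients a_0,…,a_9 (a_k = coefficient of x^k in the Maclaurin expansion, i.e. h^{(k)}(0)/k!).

f: a_k = 4, 0, -18, 0, 27/2, 0, -81/20, 0, 729/1120, 0, …
L₀ from L_f via x↦r, Dx↦r'^{-1}Dx.
L = (36 + 216·x + 432·x^2 + 288·x^3) - 2·Dx + (1 + 2·x)·Dx^2  (order 2).
h: a_k = 4, 0, -72, -144, 144, 864, 5184/5, -3456/5, -122688/35, -134784/35, …
ICs: h(0) = 4, h′(0) = 0.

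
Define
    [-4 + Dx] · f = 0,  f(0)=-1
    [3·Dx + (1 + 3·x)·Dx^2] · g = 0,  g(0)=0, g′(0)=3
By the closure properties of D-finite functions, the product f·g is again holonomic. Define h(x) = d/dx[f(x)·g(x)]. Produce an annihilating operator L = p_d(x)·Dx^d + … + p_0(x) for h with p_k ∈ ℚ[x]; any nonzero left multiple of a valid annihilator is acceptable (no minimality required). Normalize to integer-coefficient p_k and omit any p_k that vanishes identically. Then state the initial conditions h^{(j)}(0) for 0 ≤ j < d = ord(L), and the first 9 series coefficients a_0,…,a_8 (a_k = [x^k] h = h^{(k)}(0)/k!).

L = (40 + 96·x + 576·x^2) + (-14 - 84·x - 288·x^2)·Dx + (1 + 15·x + 36·x^2)·Dx^2  (order 2).
h: a_k = -3, -15, -45, -47, -118, 93, -7759/15, 21487/15, -62619/14, …
ICs: h(0) = -3, h′(0) = -15.

f: a_k = -1, -4, -8, -32/3, -32/3, -128/15, -256/45, -1024/315, -512/315, …
g: a_k = 0, 3, -9/2, 9, -81/4, 243/5, -243/2, 2187/7, -6561/8, …
Sym-product of L_f,L_g gives L₀ (≤ ord 2).
Derive L from L₀ (diff closure).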